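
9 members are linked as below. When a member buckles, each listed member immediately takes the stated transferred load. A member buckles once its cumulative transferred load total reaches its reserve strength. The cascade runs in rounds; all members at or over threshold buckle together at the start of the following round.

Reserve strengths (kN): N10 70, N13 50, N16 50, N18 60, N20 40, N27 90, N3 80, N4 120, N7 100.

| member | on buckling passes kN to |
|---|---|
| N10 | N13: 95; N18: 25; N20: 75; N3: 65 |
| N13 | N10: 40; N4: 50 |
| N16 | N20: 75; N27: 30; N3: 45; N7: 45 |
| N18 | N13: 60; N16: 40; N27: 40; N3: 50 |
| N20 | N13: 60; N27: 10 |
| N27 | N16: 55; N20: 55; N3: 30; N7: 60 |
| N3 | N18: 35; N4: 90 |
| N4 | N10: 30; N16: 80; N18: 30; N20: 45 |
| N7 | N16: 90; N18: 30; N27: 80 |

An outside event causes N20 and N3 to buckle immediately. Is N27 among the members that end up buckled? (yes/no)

Round 1 — N20, N3 buckle (initial).
  N13: +60 → 60 ≥ 50
  N18: +35 → 35 < 60
  N27: +10 → 10 < 90
  N4: +90 → 90 < 120
Round 2 — N13 buckles.
  N10: +40 → 40 < 70
  N4: +50 → 140 ≥ 120
Round 3 — N4 buckles.
  N10: +30 → 70 ≥ 70
  N16: +80 → 80 ≥ 50
  N18: +30 → 65 ≥ 60
Round 4 — N10, N16, N18 buckle.
  N27: +30+40 → 80 < 90
  N7: +45 → 45 < 100
No further bucklings.

no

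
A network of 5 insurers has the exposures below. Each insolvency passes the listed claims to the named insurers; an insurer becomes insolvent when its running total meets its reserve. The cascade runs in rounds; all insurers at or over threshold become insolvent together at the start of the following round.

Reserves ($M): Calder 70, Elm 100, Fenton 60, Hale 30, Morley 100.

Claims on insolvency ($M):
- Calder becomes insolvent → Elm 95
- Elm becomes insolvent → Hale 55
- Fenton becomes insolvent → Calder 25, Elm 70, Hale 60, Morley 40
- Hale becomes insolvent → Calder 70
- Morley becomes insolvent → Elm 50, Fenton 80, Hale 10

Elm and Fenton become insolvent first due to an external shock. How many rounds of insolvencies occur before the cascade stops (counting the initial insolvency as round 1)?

3

Round 1 — Elm, Fenton become insolvent (initial).
  Calder: +25 → 25 < 70
  Hale: +55+60 → 115 ≥ 30
  Morley: +40 → 40 < 100
Round 2 — Hale becomes insolvent.
  Calder: +70 → 95 ≥ 70
Round 3 — Calder becomes insolvent.
No further insolvencies.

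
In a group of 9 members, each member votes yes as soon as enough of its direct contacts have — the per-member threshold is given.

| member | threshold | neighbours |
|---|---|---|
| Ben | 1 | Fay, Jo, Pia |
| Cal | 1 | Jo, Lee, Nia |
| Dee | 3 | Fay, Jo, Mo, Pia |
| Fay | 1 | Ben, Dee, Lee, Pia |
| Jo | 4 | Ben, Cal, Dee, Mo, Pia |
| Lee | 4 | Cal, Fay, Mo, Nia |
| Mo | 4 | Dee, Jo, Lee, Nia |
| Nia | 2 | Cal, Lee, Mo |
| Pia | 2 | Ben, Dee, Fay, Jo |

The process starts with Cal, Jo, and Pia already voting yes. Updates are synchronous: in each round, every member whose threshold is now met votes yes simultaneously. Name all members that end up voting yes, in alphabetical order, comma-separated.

Ben, Cal, Dee, Fay, Jo, Pia

Round 1 — Cal, Jo, Pia vote yes (initial).
Round 2 — checking thresholds:
  Ben: 2 of 3 neighbours ≥ 1, votes yes.
  Dee: 2 of 4 neighbours < 3, not yet.
  Fay: 1 of 4 neighbours ≥ 1, votes yes.
  Lee: 1 of 4 neighbours < 4, not yet.
  Mo: 1 of 4 neighbours < 4, not yet.
  Nia: 1 of 3 neighbours < 2, not yet.
Round 3 — checking thresholds:
  Dee: 3 of 4 neighbours ≥ 3, votes yes.
  Lee: 2 of 4 neighbours < 4, not yet.
  Mo: 1 of 4 neighbours < 4, not yet.
  Nia: 1 of 3 neighbours < 2, not yet.
Round 4 — no new yes votes; cascade stops.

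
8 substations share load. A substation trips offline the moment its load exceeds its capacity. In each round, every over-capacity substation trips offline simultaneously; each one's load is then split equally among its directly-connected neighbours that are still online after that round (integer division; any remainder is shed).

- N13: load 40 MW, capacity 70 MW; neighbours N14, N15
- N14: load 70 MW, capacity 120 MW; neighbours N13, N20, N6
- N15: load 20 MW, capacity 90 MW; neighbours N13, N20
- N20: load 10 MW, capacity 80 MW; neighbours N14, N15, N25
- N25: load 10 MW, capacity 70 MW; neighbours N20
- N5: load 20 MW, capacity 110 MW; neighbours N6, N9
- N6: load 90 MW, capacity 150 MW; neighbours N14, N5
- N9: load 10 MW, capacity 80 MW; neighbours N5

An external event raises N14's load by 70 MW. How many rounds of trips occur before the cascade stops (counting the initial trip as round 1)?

5

Round 1 — N14 at 140 > 120. N14 trips offline.
  N14 sheds 140 MW to N13, N20, N6: 46 each (2 lost).
    N13: 40+46 = 86 > 70
    N20: 10+46 = 56 ≤ 80
    N6: 90+46 = 136 ≤ 150
Round 2 — N13 trips offline.
  N13 sheds 86 MW to N15: 86 each.
    N15: 20+86 = 106 > 90
Round 3 — N15 trips offline.
  N15 sheds 106 MW to N20: 106 each.
    N20: 56+106 = 162 > 80
Round 4 — N20 trips offline.
  N20 sheds 162 MW to N25: 162 each.
    N25: 10+162 = 172 > 70
Round 5 — N25 trips offline.
  N25 sheds 172 MW: no online neighbours, lost.
No further trips.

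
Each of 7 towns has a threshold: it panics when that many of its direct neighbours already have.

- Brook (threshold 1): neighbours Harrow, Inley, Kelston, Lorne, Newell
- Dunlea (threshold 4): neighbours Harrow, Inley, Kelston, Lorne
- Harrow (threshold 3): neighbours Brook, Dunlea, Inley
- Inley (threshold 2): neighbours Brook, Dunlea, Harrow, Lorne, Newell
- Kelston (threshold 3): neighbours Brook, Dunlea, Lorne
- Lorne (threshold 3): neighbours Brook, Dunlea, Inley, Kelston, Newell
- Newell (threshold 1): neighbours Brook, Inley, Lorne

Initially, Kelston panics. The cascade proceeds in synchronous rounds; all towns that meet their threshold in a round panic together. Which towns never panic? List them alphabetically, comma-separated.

Round 1 — Kelston panics (initial).
Round 2 — checking thresholds:
  Brook: 1 of 5 neighbours ≥ 1, panics.
  Dunlea: 1 of 4 neighbours < 4, holds.
  Lorne: 1 of 5 neighbours < 3, holds.
Round 3 — checking thresholds:
  Dunlea: 1 of 4 neighbours < 4, holds.
  Harrow: 1 of 3 neighbours < 3, holds.
  Inley: 1 of 5 neighbours < 2, holds.
  Lorne: 2 of 5 neighbours < 3, holds.
  Newell: 1 of 3 neighbours ≥ 1, panics.
Round 4 — checking thresholds:
  Dunlea: 1 of 4 neighbours < 4, holds.
  Harrow: 1 of 3 neighbours < 3, holds.
  Inley: 2 of 5 neighbours ≥ 2, panics.
  Lorne: 3 of 5 neighbours ≥ 3, panics.
Round 5 — no new panics; cascade stops.

Dunlea, Harrow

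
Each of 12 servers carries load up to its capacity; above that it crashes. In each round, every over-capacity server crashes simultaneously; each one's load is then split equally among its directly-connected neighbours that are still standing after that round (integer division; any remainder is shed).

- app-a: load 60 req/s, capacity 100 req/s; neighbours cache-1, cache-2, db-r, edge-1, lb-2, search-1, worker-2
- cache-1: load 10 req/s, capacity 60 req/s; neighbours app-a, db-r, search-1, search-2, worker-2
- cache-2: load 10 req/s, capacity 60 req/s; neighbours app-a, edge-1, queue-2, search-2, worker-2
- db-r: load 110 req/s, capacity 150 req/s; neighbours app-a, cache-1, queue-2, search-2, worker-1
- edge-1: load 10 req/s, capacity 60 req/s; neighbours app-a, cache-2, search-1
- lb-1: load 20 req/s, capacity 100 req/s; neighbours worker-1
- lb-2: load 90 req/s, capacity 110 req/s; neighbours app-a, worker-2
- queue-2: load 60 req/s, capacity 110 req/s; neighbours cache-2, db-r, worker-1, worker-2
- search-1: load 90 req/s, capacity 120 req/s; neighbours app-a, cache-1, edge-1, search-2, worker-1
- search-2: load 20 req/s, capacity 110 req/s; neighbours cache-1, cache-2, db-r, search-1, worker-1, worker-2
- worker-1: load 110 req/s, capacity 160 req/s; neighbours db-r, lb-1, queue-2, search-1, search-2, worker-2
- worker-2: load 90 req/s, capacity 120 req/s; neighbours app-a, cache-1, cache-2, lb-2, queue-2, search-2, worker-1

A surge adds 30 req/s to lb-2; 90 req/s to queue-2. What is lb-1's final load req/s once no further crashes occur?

84

Round 1 — lb-2 at 120 > 110; queue-2 at 150 > 110. lb-2, queue-2 crash.
  lb-2 sheds 120 req/s to app-a, worker-2: 60 each.
    app-a: 60+60 = 120 > 100
    worker-2: 90+60 = 150 > 120
  queue-2 sheds 150 req/s to cache-2, db-r, worker-1, worker-2: 37 each (2 lost).
    cache-2: 10+37 = 47 ≤ 60
    db-r: 110+37 = 147 ≤ 150
    worker-1: 110+37 = 147 ≤ 160
    worker-2: 150+37 = 187 > 120
Round 2 — app-a, worker-2 crash.
  app-a sheds 120 req/s to cache-1, cache-2, db-r, edge-1, search-1: 24 each.
    cache-1: 10+24 = 34 ≤ 60
    cache-2: 47+24 = 71 > 60
    db-r: 147+24 = 171 > 150
    edge-1: 10+24 = 34 ≤ 60
    search-1: 90+24 = 114 ≤ 120
  worker-2 sheds 187 req/s to cache-1, cache-2, search-2, worker-1: 46 each (3 lost).
    cache-1: 34+46 = 80 > 60
    cache-2: 71+46 = 117 > 60
    search-2: 20+46 = 66 ≤ 110
    worker-1: 147+46 = 193 > 160
Round 3 — cache-1, cache-2, db-r, worker-1 crash.
  cache-1 sheds 80 req/s to search-1, search-2: 40 each.
    search-1: 114+40 = 154 > 120
    search-2: 66+40 = 106 ≤ 110
  cache-2 sheds 117 req/s to edge-1, search-2: 58 each (1 lost).
    edge-1: 34+58 = 92 > 60
    search-2: 106+58 = 164 > 110
  db-r sheds 171 req/s to search-2: 171 each.
    search-2: 164+171 = 335 > 110
  worker-1 sheds 193 req/s to lb-1, search-1, search-2: 64 each (1 lost).
    lb-1: 20+64 = 84 ≤ 100
    search-1: 154+64 = 218 > 120
    search-2: 335+64 = 399 > 110
Round 4 — edge-1, search-1, search-2 crash.
  edge-1 sheds 92 req/s: no online neighbours, lost.
  search-1 sheds 218 req/s: no online neighbours, lost.
  search-2 sheds 399 req/s: no online neighbours, lost.
No further crashes.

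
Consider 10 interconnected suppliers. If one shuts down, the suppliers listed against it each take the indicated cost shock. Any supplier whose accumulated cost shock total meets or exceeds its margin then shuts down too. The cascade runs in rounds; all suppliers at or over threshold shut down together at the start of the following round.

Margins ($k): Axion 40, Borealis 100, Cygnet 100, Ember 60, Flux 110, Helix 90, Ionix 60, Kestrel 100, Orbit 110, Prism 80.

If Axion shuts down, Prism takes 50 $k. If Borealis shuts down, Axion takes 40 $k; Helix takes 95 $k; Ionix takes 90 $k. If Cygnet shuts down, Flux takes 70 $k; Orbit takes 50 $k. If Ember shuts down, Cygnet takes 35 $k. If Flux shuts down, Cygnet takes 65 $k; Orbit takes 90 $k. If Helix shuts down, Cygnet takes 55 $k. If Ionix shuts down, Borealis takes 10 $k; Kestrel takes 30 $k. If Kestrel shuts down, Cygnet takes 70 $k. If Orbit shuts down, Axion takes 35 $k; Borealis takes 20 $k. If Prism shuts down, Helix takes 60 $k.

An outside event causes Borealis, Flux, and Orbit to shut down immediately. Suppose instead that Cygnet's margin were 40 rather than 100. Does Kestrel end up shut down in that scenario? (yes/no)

With Cygnet's margin at 40:
Round 1 — Borealis, Flux, Orbit shut down (initial).
  Axion: +40+35 → 75 ≥ 40
  Cygnet: +65 → 65 ≥ 40
  Helix: +95 → 95 ≥ 90
  Ionix: +90 → 90 ≥ 60
Round 2 — Axion, Cygnet, Helix, Ionix shut down.
  Kestrel: +30 → 30 < 100
  Prism: +50 → 50 < 80
No further shutdowns.

no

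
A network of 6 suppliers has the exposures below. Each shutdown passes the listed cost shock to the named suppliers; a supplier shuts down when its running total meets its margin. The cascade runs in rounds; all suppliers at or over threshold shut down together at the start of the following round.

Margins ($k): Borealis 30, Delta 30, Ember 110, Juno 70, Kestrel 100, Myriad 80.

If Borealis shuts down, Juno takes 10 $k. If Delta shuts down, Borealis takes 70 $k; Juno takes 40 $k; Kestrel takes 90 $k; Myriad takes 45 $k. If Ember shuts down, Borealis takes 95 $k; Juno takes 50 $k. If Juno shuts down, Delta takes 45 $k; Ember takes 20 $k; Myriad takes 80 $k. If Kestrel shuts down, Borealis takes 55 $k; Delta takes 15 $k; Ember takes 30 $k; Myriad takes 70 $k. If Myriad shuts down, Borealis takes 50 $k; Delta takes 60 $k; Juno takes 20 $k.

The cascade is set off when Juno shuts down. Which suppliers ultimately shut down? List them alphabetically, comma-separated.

Borealis, Delta, Juno, Myriad

Round 1 — Juno shuts down (initial).
  Delta: +45 → 45 ≥ 30
  Ember: +20 → 20 < 110
  Myriad: +80 → 80 ≥ 80
Round 2 — Delta, Myriad shut down.
  Borealis: +70+50 → 120 ≥ 30
  Kestrel: +90 → 90 < 100
Round 3 — Borealis shuts down.
No further shutdowns.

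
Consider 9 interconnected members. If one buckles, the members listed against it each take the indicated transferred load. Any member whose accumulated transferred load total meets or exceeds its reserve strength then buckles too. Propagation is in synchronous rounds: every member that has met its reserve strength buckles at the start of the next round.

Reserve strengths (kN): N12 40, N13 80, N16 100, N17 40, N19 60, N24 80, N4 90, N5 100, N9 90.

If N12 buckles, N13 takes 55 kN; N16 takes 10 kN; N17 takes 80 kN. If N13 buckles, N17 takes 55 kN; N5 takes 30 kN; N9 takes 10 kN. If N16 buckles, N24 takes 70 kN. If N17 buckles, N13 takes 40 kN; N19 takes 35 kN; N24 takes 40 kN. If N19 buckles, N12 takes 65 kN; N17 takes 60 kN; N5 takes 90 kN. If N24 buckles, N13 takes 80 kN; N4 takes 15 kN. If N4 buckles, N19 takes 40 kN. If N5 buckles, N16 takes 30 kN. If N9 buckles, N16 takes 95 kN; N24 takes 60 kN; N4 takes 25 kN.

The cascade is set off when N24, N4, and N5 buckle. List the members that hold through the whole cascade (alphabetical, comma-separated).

N16, N9

Round 1 — N24, N4, N5 buckle (initial).
  N13: +80 → 80 ≥ 80
  N16: +30 → 30 < 100
  N19: +40 → 40 < 60
Round 2 — N13 buckles.
  N17: +55 → 55 ≥ 40
  N9: +10 → 10 < 90
Round 3 — N17 buckles.
  N19: +35 → 75 ≥ 60
Round 4 — N19 buckles.
  N12: +65 → 65 ≥ 40
Round 5 — N12 buckles.
  N16: +10 → 40 < 100
No further bucklings.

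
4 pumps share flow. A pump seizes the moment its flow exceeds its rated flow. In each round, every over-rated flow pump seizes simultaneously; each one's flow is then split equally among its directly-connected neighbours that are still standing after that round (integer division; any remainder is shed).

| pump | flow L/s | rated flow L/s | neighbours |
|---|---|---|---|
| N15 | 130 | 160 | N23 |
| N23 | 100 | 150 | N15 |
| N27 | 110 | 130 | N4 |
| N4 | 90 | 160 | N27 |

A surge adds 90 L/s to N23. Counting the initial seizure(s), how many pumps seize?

Round 1 — N23 at 190 > 150. N23 seizes.
  N23 sheds 190 L/s to N15: 190 each.
    N15: 130+190 = 320 > 160
Round 2 — N15 seizes.
  N15 sheds 320 L/s: no online neighbours, lost.
No further seizures.

2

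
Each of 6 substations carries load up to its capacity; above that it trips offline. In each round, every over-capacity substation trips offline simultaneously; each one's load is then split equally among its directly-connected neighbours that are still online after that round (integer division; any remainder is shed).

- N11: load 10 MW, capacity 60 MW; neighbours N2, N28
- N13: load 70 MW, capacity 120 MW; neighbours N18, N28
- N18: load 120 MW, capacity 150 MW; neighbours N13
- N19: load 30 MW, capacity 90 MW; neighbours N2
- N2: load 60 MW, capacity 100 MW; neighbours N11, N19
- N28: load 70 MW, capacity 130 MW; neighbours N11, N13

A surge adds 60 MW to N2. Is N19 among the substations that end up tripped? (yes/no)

no

Round 1 — N2 at 120 > 100. N2 trips offline.
  N2 sheds 120 MW to N11, N19: 60 each.
    N11: 10+60 = 70 > 60
    N19: 30+60 = 90 ≤ 90
Round 2 — N11 trips offline.
  N11 sheds 70 MW to N28: 70 each.
    N28: 70+70 = 140 > 130
Round 3 — N28 trips offline.
  N28 sheds 140 MW to N13: 140 each.
    N13: 70+140 = 210 > 120
Round 4 — N13 trips offline.
  N13 sheds 210 MW to N18: 210 each.
    N18: 120+210 = 330 > 150
Round 5 — N18 trips offline.
  N18 sheds 330 MW: no online neighbours, lost.
No further trips.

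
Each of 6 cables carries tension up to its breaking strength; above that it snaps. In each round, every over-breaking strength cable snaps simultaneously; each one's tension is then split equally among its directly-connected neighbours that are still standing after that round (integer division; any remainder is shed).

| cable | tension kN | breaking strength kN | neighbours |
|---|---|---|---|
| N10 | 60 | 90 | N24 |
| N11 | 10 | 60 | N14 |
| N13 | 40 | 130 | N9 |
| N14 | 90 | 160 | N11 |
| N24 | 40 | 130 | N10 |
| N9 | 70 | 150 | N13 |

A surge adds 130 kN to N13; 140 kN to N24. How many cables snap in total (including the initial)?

Round 1 — N13 at 170 > 130; N24 at 180 > 130. N13, N24 snap.
  N13 sheds 170 kN to N9: 170 each.
    N9: 70+170 = 240 > 150
  N24 sheds 180 kN to N10: 180 each.
    N10: 60+180 = 240 > 90
Round 2 — N10, N9 snap.
  N10 sheds 240 kN: no online neighbours, lost.
  N9 sheds 240 kN: no online neighbours, lost.
No further breaks.

4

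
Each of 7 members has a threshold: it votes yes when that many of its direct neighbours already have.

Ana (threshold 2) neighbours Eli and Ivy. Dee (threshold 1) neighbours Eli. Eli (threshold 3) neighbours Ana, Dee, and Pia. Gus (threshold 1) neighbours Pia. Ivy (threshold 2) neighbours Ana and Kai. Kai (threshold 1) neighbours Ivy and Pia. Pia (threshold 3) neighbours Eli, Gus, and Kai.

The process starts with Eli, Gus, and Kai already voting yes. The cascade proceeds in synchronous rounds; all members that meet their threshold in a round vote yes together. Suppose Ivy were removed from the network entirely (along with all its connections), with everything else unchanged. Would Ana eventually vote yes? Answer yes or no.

no

With Ivy removed:
Round 1 — Eli, Gus, Kai vote yes (initial).
Round 2 — checking thresholds:
  Ana: 1 of 1 neighbours < 2, holds.
  Dee: 1 of 1 neighbours ≥ 1, votes yes.
  Pia: 3 of 3 neighbours ≥ 3, votes yes.
Round 3 — no new yes votes; cascade stops.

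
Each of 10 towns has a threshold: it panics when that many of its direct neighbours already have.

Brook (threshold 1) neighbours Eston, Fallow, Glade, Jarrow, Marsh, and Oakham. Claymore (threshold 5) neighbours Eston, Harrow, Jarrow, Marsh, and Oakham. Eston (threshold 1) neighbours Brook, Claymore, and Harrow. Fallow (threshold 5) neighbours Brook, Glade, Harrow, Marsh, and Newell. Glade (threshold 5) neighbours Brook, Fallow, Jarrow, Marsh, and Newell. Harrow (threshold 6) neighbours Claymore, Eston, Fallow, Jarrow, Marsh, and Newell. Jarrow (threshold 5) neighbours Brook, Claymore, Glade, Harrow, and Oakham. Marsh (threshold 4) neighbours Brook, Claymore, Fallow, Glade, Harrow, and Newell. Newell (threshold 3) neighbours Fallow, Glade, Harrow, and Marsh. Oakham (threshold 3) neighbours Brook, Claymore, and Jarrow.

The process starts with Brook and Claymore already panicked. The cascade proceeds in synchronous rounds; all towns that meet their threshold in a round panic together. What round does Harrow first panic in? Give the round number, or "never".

Round 1 — Brook, Claymore panic (initial).
Round 2 — checking thresholds:
  Eston: 2 of 3 neighbours ≥ 1, panics.
  Fallow: 1 of 5 neighbours < 5, holds.
  Glade: 1 of 5 neighbours < 5, holds.
  Harrow: 1 of 6 neighbours < 6, holds.
  Jarrow: 2 of 5 neighbours < 5, holds.
  Marsh: 2 of 6 neighbours < 4, holds.
  Oakham: 2 of 3 neighbours < 3, holds.
Round 3 — no new panics; cascade stops.

never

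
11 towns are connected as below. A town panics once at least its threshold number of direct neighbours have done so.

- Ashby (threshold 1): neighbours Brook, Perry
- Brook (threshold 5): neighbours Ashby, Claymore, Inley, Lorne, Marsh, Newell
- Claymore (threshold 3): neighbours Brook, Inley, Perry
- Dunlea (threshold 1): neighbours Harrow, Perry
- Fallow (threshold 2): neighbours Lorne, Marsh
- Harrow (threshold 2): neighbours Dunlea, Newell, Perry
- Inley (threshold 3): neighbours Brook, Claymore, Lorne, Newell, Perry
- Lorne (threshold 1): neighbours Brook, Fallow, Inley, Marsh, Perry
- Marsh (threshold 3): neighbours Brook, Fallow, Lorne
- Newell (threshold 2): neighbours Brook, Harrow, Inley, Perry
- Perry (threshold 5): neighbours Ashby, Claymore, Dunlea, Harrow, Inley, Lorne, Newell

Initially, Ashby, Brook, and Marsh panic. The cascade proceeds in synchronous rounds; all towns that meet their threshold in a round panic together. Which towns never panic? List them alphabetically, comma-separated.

Round 1 — Ashby, Brook, Marsh panic (initial).
Round 2 — checking thresholds:
  Claymore: 1 of 3 neighbours < 3, holds.
  Fallow: 1 of 2 neighbours < 2, holds.
  Inley: 1 of 5 neighbours < 3, holds.
  Lorne: 2 of 5 neighbours ≥ 1, panics.
  Newell: 1 of 4 neighbours < 2, holds.
  Perry: 1 of 7 neighbours < 5, holds.
Round 3 — checking thresholds:
  Claymore: 1 of 3 neighbours < 3, holds.
  Fallow: 2 of 2 neighbours ≥ 2, panics.
  Inley: 2 of 5 neighbours < 3, holds.
  Newell: 1 of 4 neighbours < 2, holds.
  Perry: 2 of 7 neighbours < 5, holds.
Round 4 — no new panics; cascade stops.

Claymore, Dunlea, Harrow, Inley, Newell, Perry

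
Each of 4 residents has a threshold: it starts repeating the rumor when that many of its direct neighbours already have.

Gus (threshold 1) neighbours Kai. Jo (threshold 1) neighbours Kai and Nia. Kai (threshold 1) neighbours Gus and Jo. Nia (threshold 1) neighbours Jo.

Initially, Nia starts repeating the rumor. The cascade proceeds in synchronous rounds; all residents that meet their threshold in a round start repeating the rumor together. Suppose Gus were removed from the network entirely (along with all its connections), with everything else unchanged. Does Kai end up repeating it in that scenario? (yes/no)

With Gus removed:
Round 1 — Nia starts repeating the rumor (initial).
Round 2 — checking thresholds:
  Jo: 1 of 2 neighbours ≥ 1, starts repeating the rumor.
Round 3 — checking thresholds:
  Kai: 1 of 1 neighbours ≥ 1, starts repeating the rumor.
Round 4 — no new spreads; cascade stops.

yes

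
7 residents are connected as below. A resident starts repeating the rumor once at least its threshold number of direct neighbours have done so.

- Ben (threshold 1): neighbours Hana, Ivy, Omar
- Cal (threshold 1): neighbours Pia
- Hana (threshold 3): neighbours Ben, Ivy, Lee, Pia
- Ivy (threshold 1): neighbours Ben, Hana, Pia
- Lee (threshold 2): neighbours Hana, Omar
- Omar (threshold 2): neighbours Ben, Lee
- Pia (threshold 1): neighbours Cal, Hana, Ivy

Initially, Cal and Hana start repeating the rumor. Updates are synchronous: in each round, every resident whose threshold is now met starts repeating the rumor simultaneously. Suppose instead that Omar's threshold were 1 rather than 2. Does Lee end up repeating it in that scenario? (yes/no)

With Omar's threshold at 1:
Round 1 — Cal, Hana start repeating the rumor (initial).
Round 2 — checking thresholds:
  Ben: 1 of 3 neighbours ≥ 1, starts repeating the rumor.
  Ivy: 1 of 3 neighbours ≥ 1, starts repeating the rumor.
  Lee: 1 of 2 neighbours < 2, not yet.
  Pia: 2 of 3 neighbours ≥ 1, starts repeating the rumor.
Round 3 — checking thresholds:
  Lee: 1 of 2 neighbours < 2, not yet.
  Omar: 1 of 2 neighbours ≥ 1, starts repeating the rumor.
Round 4 — checking thresholds:
  Lee: 2 of 2 neighbours ≥ 2, starts repeating the rumor.
Round 5 — no new spreads; cascade stops.

yes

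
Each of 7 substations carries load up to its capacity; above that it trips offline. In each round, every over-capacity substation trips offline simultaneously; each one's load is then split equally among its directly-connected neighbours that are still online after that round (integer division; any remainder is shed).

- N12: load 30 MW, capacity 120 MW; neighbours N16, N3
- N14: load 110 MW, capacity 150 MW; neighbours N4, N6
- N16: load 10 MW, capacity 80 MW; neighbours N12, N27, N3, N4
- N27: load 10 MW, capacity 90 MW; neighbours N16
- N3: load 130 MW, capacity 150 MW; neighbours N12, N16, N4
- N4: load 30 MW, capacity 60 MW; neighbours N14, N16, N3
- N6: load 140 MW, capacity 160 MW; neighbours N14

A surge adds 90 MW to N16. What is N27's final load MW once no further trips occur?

35

Round 1 — N16 at 100 > 80. N16 trips offline.
  N16 sheds 100 MW to N12, N27, N3, N4: 25 each.
    N12: 30+25 = 55 ≤ 120
    N27: 10+25 = 35 ≤ 90
    N3: 130+25 = 155 > 150
    N4: 30+25 = 55 ≤ 60
Round 2 — N3 trips offline.
  N3 sheds 155 MW to N12, N4: 77 each (1 lost).
    N12: 55+77 = 132 > 120
    N4: 55+77 = 132 > 60
Round 3 — N12, N4 trip offline.
  N12 sheds 132 MW: no online neighbours, lost.
  N4 sheds 132 MW to N14: 132 each.
    N14: 110+132 = 242 > 150
Round 4 — N14 trips offline.
  N14 sheds 242 MW to N6: 242 each.
    N6: 140+242 = 382 > 160
Round 5 — N6 trips offline.
  N6 sheds 382 MW: no online neighbours, lost.
No further trips.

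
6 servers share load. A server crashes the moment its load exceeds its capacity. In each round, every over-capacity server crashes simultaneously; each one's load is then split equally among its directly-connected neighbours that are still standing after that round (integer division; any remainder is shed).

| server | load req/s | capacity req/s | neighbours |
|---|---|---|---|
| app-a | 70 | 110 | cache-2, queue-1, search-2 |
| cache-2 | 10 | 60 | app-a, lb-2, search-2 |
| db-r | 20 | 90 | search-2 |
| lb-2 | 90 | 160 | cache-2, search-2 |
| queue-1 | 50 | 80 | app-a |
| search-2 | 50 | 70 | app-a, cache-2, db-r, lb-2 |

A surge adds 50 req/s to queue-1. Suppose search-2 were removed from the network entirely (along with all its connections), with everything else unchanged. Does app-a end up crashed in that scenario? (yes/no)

yes

With search-2 removed:
Round 1 — queue-1 at 100 > 80. queue-1 crashes.
  queue-1 sheds 100 req/s to app-a: 100 each.
    app-a: 70+100 = 170 > 110
Round 2 — app-a crashes.
  app-a sheds 170 req/s to cache-2: 170 each.
    cache-2: 10+170 = 180 > 60
Round 3 — cache-2 crashes.
  cache-2 sheds 180 req/s to lb-2: 180 each.
    lb-2: 90+180 = 270 > 160
Round 4 — lb-2 crashes.
  lb-2 sheds 270 req/s: no online neighbours, lost.
No further crashes.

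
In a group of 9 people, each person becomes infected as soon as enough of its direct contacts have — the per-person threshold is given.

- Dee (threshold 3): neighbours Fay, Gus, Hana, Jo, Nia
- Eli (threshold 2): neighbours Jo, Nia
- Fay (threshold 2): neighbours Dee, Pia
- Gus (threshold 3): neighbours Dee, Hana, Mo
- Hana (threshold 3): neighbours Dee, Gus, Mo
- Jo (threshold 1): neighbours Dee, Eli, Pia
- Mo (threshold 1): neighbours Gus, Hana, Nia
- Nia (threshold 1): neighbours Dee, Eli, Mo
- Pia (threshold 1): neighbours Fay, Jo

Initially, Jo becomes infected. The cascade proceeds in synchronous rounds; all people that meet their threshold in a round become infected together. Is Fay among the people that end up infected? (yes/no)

Round 1 — Jo becomes infected (initial).
Round 2 — checking thresholds:
  Dee: 1 of 5 neighbours < 3, not yet.
  Eli: 1 of 2 neighbours < 2, not yet.
  Pia: 1 of 2 neighbours ≥ 1, becomes infected.
Round 3 — no new infections; cascade stops.

no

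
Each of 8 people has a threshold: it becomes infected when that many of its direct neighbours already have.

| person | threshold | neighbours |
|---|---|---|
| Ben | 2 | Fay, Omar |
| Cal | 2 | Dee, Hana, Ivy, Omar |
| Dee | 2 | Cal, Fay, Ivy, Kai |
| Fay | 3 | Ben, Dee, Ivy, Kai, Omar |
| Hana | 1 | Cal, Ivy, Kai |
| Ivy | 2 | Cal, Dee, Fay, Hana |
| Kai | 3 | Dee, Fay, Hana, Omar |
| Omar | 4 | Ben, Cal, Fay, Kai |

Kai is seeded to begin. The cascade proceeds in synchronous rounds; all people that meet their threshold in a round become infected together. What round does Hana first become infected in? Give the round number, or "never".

Round 1 — Kai becomes infected (initial).
Round 2 — checking thresholds:
  Dee: 1 of 4 neighbours < 2, below threshold.
  Fay: 1 of 5 neighbours < 3, below threshold.
  Hana: 1 of 3 neighbours ≥ 1, becomes infected.
  Omar: 1 of 4 neighbours < 4, below threshold.
Round 3 — no new infections; cascade stops.

2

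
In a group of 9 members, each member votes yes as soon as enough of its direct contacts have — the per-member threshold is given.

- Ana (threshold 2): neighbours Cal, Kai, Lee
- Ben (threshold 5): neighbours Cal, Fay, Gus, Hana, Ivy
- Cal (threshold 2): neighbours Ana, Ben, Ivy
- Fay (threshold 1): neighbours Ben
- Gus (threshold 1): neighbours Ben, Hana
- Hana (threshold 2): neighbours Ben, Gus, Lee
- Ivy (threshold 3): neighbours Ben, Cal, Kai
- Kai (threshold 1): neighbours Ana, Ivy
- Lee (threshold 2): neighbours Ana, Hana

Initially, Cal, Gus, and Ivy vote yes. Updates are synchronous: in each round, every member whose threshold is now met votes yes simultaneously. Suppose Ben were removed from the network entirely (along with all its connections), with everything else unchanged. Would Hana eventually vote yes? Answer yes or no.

With Ben removed:
Round 1 — Cal, Gus, Ivy vote yes (initial).
Round 2 — checking thresholds:
  Ana: 1 of 3 neighbours < 2, not yet.
  Hana: 1 of 2 neighbours < 2, not yet.
  Kai: 1 of 2 neighbours ≥ 1, votes yes.
Round 3 — checking thresholds:
  Ana: 2 of 3 neighbours ≥ 2, votes yes.
  Hana: 1 of 2 neighbours < 2, not yet.
Round 4 — no new yes votes; cascade stops.

no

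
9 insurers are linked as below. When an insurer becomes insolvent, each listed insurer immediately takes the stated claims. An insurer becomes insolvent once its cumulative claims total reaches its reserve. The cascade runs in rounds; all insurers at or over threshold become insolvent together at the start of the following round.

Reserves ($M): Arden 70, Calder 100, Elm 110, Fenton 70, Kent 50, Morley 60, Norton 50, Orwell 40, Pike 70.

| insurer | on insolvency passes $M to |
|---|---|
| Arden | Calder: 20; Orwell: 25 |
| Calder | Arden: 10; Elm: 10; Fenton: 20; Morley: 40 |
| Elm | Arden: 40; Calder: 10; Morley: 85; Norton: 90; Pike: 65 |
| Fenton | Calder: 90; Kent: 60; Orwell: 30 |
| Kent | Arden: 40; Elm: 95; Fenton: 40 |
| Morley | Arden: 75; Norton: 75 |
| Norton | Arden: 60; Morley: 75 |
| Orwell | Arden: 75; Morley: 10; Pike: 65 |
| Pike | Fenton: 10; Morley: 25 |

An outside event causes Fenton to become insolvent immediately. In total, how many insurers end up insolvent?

Round 1 — Fenton becomes insolvent (initial).
  Calder: +90 → 90 < 100
  Kent: +60 → 60 ≥ 50
  Orwell: +30 → 30 < 40
Round 2 — Kent becomes insolvent.
  Arden: +40 → 40 < 70
  Elm: +95 → 95 < 110
No further insolvencies.

2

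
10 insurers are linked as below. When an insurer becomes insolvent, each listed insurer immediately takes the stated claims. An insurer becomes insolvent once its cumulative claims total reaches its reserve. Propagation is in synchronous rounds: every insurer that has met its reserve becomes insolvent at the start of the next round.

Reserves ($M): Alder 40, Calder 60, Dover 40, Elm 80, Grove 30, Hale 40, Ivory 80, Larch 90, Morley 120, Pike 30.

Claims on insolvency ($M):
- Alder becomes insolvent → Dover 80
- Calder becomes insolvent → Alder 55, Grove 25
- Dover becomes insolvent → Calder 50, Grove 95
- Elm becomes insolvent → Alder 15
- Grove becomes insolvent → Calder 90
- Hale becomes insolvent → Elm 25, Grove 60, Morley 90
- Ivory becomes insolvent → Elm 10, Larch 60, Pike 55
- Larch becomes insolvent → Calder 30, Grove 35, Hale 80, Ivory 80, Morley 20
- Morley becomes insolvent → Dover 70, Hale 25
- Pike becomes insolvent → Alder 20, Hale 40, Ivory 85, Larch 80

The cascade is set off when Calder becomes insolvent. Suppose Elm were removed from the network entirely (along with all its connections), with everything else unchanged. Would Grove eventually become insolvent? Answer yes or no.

yes

With Elm removed:
Round 1 — Calder becomes insolvent (initial).
  Alder: +55 → 55 ≥ 40
  Grove: +25 → 25 < 30
Round 2 — Alder becomes insolvent.
  Dover: +80 → 80 ≥ 40
Round 3 — Dover becomes insolvent.
  Grove: +95 → 120 ≥ 30
Round 4 — Grove becomes insolvent.
No further insolvencies.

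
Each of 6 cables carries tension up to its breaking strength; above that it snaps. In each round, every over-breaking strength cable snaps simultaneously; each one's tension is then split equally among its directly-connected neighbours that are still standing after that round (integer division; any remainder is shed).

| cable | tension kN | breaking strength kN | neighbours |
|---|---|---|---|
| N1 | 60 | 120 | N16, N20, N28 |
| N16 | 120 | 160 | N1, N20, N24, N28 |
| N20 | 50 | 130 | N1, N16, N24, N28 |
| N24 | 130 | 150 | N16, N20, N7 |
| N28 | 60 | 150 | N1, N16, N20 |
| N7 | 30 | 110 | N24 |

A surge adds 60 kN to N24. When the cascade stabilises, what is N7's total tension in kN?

Round 1 — N24 at 190 > 150. N24 snaps.
  N24 sheds 190 kN to N16, N20, N7: 63 each (1 lost).
    N16: 120+63 = 183 > 160
    N20: 50+63 = 113 ≤ 130
    N7: 30+63 = 93 ≤ 110
Round 2 — N16 snaps.
  N16 sheds 183 kN to N1, N20, N28: 61 each.
    N1: 60+61 = 121 > 120
    N20: 113+61 = 174 > 130
    N28: 60+61 = 121 ≤ 150
Round 3 — N1, N20 snap.
  N1 sheds 121 kN to N28: 121 each.
    N28: 121+121 = 242 > 150
  N20 sheds 174 kN to N28: 174 each.
    N28: 242+174 = 416 > 150
Round 4 — N28 snaps.
  N28 sheds 416 kN: no online neighbours, lost.
No further breaks.

93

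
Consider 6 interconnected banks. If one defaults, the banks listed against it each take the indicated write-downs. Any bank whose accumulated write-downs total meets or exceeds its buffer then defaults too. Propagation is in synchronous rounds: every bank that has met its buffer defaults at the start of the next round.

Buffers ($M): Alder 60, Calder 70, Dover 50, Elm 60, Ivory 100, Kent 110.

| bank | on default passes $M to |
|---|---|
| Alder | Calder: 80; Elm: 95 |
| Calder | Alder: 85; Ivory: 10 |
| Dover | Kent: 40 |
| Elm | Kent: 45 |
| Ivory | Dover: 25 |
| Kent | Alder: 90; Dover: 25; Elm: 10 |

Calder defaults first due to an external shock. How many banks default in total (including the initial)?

3

Round 1 — Calder defaults (initial).
  Alder: +85 → 85 ≥ 60
  Ivory: +10 → 10 < 100
Round 2 — Alder defaults.
  Elm: +95 → 95 ≥ 60
Round 3 — Elm defaults.
  Kent: +45 → 45 < 110
No further defaults.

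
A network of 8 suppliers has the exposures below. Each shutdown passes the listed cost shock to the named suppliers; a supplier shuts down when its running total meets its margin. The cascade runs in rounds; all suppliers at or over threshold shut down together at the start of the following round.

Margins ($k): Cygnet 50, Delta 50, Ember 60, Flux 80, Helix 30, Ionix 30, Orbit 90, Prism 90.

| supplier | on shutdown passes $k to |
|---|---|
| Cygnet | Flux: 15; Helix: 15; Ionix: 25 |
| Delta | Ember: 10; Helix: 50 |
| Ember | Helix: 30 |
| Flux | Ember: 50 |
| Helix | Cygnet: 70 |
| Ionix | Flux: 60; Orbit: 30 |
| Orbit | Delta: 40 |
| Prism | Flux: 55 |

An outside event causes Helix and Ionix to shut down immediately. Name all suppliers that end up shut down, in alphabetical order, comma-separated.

Round 1 — Helix, Ionix shut down (initial).
  Cygnet: +70 → 70 ≥ 50
  Flux: +60 → 60 < 80
  Orbit: +30 → 30 < 90
Round 2 — Cygnet shuts down.
  Flux: +15 → 75 < 80
No further shutdowns.

Cygnet, Helix, Ionix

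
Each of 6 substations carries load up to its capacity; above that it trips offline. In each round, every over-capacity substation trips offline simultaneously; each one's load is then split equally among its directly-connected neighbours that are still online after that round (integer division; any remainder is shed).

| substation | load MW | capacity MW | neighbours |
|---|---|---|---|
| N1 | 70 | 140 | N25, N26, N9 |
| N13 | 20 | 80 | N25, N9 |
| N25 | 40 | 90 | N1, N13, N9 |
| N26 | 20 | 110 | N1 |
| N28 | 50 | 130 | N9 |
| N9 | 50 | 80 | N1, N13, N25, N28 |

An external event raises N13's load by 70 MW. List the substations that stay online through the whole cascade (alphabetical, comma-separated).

N28

Round 1 — N13 at 90 > 80. N13 trips offline.
  N13 sheds 90 MW to N25, N9: 45 each.
    N25: 40+45 = 85 ≤ 90
    N9: 50+45 = 95 > 80
Round 2 — N9 trips offline.
  N9 sheds 95 MW to N1, N25, N28: 31 each (2 lost).
    N1: 70+31 = 101 ≤ 140
    N25: 85+31 = 116 > 90
    N28: 50+31 = 81 ≤ 130
Round 3 — N25 trips offline.
  N25 sheds 116 MW to N1: 116 each.
    N1: 101+116 = 217 > 140
Round 4 — N1 trips offline.
  N1 sheds 217 MW to N26: 217 each.
    N26: 20+217 = 237 > 110
Round 5 — N26 trips offline.
  N26 sheds 237 MW: no online neighbours, lost.
No further trips.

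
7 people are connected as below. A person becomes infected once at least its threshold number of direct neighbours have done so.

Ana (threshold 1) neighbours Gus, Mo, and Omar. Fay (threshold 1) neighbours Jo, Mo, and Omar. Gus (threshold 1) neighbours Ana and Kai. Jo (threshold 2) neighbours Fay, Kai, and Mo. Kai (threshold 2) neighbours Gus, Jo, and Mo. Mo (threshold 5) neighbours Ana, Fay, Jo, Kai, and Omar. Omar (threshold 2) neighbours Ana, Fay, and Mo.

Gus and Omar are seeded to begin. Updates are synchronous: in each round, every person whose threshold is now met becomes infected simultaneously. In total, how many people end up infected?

4

Round 1 — Gus, Omar become infected (initial).
Round 2 — checking thresholds:
  Ana: 2 of 3 neighbours ≥ 1, becomes infected.
  Fay: 1 of 3 neighbours ≥ 1, becomes infected.
  Kai: 1 of 3 neighbours < 2, holds.
  Mo: 1 of 5 neighbours < 5, holds.
Round 3 — no new infections; cascade stops.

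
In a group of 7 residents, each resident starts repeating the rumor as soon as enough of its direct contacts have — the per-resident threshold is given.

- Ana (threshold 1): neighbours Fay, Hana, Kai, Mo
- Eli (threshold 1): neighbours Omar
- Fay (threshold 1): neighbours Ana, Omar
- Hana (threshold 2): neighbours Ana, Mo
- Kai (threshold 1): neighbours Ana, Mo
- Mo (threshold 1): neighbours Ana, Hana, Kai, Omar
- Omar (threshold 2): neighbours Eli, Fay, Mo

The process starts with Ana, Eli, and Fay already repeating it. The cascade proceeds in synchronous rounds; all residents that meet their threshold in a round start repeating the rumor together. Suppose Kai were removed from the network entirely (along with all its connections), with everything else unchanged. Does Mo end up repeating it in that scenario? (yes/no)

With Kai removed:
Round 1 — Ana, Eli, Fay start repeating the rumor (initial).
Round 2 — checking thresholds:
  Hana: 1 of 2 neighbours < 2, not yet.
  Mo: 1 of 3 neighbours ≥ 1, starts repeating the rumor.
  Omar: 2 of 3 neighbours ≥ 2, starts repeating the rumor.
Round 3 — checking thresholds:
  Hana: 2 of 2 neighbours ≥ 2, starts repeating the rumor.
Round 4 — no new spreads; cascade stops.

yes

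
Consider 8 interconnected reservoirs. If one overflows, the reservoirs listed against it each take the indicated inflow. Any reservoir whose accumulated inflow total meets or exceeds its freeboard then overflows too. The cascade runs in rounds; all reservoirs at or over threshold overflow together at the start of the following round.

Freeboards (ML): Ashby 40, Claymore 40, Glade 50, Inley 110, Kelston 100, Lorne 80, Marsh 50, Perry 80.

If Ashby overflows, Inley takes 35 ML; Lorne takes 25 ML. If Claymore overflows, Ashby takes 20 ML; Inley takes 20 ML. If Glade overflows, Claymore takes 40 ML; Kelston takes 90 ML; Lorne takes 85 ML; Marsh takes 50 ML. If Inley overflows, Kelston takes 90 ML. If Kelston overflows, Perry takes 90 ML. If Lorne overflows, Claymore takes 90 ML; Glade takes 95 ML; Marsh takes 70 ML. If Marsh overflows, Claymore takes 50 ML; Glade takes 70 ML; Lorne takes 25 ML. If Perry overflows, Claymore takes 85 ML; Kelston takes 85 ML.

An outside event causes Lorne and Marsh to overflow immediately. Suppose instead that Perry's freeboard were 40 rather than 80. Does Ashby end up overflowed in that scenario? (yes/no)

With Perry's freeboard at 40:
Round 1 — Lorne, Marsh overflow (initial).
  Claymore: +90+50 → 140 ≥ 40
  Glade: +95+70 → 165 ≥ 50
Round 2 — Claymore, Glade overflow.
  Ashby: +20 → 20 < 40
  Inley: +20 → 20 < 110
  Kelston: +90 → 90 < 100
No further overflows.

no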